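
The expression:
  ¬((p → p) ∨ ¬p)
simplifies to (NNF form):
False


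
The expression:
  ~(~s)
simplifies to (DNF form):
s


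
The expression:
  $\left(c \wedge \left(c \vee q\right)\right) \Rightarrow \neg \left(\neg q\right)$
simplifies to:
$q \vee \neg c$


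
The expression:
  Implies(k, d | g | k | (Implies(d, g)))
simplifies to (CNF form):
True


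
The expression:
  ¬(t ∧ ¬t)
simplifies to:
True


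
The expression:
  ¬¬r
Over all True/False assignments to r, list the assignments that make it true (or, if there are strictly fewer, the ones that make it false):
is true only for:
  r=True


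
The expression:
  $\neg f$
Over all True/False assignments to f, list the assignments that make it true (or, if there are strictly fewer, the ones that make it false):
is true only for:
  f=False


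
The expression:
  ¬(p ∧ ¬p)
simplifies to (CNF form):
True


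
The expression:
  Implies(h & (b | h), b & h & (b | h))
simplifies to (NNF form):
b | ~h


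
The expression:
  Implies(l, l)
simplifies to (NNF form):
True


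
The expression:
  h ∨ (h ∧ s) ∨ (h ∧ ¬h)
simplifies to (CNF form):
h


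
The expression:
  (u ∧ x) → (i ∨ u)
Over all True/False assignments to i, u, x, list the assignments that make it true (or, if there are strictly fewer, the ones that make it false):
is always true.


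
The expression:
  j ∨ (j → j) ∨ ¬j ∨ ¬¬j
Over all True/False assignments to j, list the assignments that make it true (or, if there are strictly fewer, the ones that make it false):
is always true.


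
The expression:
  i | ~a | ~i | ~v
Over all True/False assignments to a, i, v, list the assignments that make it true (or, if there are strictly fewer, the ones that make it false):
is always true.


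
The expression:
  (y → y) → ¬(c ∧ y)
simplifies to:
¬c ∨ ¬y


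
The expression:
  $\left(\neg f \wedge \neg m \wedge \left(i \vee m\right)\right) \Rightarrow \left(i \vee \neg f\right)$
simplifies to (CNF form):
$\text{True}$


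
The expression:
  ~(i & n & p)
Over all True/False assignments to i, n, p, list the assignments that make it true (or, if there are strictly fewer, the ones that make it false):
is false only for:
  i=True, n=True, p=True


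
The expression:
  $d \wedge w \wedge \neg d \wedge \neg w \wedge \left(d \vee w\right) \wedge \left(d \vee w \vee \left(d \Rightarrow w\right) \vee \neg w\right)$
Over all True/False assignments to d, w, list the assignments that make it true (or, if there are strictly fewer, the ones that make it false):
is never true.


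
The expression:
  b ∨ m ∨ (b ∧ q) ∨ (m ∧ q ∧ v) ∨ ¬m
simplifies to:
True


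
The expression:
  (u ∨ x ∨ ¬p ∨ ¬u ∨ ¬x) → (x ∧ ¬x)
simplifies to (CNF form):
False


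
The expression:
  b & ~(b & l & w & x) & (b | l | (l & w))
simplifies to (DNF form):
(b & ~l) | (b & ~w) | (b & ~x)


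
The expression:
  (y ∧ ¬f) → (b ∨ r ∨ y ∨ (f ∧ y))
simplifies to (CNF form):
True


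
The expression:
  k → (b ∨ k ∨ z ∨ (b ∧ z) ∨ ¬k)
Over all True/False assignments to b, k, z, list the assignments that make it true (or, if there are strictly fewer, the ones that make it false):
is always true.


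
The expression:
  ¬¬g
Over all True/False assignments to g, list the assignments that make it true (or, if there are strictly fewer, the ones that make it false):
is true only for:
  g=True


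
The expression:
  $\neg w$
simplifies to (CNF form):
$\neg w$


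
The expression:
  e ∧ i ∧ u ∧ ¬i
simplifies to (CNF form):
False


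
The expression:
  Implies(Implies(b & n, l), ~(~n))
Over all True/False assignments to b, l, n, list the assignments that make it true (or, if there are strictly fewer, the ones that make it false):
is true only for:
  b=False, l=False, n=True;
  b=False, l=True, n=True;
  b=True, l=False, n=True;
  b=True, l=True, n=True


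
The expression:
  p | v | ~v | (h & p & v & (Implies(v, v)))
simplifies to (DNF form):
True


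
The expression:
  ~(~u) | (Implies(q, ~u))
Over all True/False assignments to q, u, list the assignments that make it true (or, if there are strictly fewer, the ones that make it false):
is always true.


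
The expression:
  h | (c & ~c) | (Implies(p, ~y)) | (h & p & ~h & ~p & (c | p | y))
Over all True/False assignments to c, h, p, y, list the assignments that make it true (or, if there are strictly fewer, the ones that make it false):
is false only for:
  c=False, h=False, p=True, y=True;
  c=True, h=False, p=True, y=True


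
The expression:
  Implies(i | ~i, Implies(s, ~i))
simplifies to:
~i | ~s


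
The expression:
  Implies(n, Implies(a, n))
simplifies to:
True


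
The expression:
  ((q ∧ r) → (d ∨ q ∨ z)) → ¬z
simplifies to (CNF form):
¬z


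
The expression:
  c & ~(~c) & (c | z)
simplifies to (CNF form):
c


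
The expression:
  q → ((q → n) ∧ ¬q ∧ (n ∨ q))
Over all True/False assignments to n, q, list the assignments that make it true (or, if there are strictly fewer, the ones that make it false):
is true only for:
  n=False, q=False;
  n=True, q=False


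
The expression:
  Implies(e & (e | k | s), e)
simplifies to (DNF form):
True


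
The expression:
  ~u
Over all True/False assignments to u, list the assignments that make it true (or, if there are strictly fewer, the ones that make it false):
is true only for:
  u=False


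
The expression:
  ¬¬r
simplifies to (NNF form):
r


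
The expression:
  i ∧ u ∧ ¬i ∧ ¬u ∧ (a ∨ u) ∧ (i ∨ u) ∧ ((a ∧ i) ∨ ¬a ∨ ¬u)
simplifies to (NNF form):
False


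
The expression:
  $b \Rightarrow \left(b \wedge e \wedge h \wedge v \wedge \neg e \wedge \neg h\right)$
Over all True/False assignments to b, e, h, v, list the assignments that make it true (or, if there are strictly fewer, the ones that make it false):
is true only for:
  b=False, e=False, h=False, v=False;
  b=False, e=False, h=False, v=True;
  b=False, e=False, h=True, v=False;
  b=False, e=False, h=True, v=True;
  b=False, e=True, h=False, v=False;
  b=False, e=True, h=False, v=True;
  b=False, e=True, h=True, v=False;
  b=False, e=True, h=True, v=True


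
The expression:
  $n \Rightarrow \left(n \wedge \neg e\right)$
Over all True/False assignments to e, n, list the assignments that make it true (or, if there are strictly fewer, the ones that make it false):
is false only for:
  e=True, n=True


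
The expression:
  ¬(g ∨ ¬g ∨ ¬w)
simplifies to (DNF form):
False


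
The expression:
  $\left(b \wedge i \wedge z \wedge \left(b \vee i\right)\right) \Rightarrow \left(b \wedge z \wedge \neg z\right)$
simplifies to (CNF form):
$\neg b \vee \neg i \vee \neg z$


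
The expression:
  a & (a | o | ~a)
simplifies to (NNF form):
a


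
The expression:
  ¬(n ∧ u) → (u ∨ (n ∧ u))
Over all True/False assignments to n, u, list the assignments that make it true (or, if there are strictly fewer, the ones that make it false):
is true only for:
  n=False, u=True;
  n=True, u=True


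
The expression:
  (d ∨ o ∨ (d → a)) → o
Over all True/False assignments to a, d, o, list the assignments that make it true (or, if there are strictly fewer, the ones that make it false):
is true only for:
  a=False, d=False, o=True;
  a=False, d=True, o=True;
  a=True, d=False, o=True;
  a=True, d=True, o=True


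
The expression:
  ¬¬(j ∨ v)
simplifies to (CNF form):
j ∨ v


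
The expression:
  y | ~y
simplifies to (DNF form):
True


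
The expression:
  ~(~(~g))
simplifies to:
~g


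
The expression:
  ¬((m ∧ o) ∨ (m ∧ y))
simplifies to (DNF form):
(¬o ∧ ¬y) ∨ ¬m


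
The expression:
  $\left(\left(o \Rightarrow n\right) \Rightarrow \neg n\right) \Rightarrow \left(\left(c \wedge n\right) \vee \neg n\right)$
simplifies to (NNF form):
$\text{True}$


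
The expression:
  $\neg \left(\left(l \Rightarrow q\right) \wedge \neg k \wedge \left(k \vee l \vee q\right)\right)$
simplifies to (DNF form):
$k \vee \neg q$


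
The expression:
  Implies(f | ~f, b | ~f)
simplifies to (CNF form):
b | ~f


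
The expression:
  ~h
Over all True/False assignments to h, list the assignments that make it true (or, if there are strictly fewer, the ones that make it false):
is true only for:
  h=False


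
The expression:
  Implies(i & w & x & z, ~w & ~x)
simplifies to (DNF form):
~i | ~w | ~x | ~z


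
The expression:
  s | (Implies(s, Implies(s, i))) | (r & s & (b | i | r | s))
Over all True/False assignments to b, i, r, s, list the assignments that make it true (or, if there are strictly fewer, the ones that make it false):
is always true.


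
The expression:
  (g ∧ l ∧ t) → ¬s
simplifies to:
¬g ∨ ¬l ∨ ¬s ∨ ¬t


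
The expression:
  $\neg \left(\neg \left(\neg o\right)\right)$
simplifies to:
$\neg o$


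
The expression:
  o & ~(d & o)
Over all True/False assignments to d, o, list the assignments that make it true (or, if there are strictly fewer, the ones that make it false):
is true only for:
  d=False, o=True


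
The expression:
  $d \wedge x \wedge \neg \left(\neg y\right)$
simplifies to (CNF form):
$d \wedge x \wedge y$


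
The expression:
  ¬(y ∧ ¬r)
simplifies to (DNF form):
r ∨ ¬y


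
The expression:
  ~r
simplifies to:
~r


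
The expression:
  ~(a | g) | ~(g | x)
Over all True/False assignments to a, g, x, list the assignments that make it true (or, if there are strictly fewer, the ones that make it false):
is true only for:
  a=False, g=False, x=False;
  a=False, g=False, x=True;
  a=True, g=False, x=False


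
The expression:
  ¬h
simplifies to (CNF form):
¬h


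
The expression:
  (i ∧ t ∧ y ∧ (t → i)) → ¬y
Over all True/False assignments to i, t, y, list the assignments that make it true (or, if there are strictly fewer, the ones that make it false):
is false only for:
  i=True, t=True, y=True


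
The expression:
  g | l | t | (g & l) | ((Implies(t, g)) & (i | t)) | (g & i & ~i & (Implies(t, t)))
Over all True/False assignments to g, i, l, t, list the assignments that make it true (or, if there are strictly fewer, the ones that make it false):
is false only for:
  g=False, i=False, l=False, t=False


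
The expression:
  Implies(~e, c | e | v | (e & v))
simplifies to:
c | e | v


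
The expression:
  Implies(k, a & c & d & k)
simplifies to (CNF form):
(a | ~k) & (c | ~k) & (d | ~k)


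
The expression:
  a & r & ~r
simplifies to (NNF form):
False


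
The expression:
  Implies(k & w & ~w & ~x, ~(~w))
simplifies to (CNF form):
True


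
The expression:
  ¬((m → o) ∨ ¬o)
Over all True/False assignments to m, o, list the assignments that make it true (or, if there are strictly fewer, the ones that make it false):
is never true.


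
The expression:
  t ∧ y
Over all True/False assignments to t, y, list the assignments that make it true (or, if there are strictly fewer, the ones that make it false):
is true only for:
  t=True, y=True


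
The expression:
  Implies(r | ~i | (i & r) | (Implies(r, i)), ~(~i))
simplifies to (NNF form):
i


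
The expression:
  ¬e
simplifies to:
¬e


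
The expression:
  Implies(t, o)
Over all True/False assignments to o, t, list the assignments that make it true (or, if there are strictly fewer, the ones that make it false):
is false only for:
  o=False, t=True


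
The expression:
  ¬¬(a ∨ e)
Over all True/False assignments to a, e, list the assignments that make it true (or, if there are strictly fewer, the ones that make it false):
is false only for:
  a=False, e=False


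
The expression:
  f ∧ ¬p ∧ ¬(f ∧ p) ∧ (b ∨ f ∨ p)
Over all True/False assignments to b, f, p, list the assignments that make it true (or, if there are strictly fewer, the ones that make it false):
is true only for:
  b=False, f=True, p=False;
  b=True, f=True, p=False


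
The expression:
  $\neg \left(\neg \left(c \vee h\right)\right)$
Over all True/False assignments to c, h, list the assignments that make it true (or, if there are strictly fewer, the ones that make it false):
is false only for:
  c=False, h=False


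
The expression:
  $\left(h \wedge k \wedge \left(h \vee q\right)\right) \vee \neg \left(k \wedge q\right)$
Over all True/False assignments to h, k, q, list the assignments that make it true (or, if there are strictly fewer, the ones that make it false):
is false only for:
  h=False, k=True, q=True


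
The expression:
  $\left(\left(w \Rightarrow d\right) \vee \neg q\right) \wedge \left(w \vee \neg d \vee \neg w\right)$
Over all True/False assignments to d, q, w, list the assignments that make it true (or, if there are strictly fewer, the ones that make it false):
is false only for:
  d=False, q=True, w=True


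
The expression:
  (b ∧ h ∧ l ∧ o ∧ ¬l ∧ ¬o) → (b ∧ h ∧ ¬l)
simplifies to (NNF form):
True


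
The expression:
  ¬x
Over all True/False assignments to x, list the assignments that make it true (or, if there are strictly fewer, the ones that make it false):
is true only for:
  x=False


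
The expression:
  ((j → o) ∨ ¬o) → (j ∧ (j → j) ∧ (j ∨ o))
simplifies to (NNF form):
j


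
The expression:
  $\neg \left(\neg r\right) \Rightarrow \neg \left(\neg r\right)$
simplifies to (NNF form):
$\text{True}$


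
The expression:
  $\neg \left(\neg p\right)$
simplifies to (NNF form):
$p$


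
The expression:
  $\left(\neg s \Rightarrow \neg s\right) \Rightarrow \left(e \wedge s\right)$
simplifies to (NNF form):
$e \wedge s$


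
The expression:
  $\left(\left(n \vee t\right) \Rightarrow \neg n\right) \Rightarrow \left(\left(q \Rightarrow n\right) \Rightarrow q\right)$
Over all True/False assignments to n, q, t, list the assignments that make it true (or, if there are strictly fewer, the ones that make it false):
is false only for:
  n=False, q=False, t=False;
  n=False, q=False, t=True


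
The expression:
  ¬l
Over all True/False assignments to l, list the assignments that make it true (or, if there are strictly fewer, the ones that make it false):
is true only for:
  l=False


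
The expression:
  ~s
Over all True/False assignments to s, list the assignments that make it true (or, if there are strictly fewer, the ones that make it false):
is true only for:
  s=False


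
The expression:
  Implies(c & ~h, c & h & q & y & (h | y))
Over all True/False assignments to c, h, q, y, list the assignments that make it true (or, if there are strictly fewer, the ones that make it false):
is false only for:
  c=True, h=False, q=False, y=False;
  c=True, h=False, q=False, y=True;
  c=True, h=False, q=True, y=False;
  c=True, h=False, q=True, y=True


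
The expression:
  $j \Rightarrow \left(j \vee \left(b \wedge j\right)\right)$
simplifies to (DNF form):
$\text{True}$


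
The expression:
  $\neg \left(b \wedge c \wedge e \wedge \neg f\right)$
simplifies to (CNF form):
$f \vee \neg b \vee \neg c \vee \neg e$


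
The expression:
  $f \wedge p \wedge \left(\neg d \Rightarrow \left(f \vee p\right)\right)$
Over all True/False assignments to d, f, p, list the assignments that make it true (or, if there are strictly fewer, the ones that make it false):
is true only for:
  d=False, f=True, p=True;
  d=True, f=True, p=True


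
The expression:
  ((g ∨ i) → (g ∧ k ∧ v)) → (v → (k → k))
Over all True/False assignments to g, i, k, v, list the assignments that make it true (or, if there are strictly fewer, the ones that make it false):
is always true.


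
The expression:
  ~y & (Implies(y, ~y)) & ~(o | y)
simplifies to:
~o & ~y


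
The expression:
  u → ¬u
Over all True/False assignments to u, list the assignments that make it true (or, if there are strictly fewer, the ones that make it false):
is true only for:
  u=False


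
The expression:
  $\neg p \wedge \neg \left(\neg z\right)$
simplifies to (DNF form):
$z \wedge \neg p$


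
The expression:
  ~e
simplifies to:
~e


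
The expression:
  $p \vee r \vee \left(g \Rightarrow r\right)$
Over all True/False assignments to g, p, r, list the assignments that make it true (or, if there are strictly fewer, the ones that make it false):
is false only for:
  g=True, p=False, r=False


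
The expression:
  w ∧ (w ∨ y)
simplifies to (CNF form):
w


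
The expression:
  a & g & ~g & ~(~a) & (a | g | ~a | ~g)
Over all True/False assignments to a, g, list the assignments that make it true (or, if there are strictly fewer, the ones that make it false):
is never true.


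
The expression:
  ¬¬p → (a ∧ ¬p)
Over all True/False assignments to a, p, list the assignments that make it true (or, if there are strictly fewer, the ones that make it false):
is true only for:
  a=False, p=False;
  a=True, p=False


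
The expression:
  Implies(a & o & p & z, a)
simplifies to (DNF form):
True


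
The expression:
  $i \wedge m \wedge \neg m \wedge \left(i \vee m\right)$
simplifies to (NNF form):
$\text{False}$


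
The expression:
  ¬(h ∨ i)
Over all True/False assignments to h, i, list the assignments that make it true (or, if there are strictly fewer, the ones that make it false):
is true only for:
  h=False, i=False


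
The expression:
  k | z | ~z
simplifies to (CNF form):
True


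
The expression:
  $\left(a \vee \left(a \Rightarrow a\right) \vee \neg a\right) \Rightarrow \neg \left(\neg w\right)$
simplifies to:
$w$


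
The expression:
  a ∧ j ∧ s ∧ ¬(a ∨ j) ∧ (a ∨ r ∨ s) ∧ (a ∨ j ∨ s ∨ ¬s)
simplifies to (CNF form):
False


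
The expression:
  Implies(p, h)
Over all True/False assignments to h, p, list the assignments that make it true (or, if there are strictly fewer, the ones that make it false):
is false only for:
  h=False, p=True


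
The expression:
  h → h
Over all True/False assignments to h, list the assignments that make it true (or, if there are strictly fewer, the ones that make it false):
is always true.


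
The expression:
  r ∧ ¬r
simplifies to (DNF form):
False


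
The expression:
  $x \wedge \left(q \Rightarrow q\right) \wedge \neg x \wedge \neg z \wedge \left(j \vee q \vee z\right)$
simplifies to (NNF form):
$\text{False}$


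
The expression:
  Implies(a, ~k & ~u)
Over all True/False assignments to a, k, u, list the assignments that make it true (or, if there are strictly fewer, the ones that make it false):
is false only for:
  a=True, k=False, u=True;
  a=True, k=True, u=False;
  a=True, k=True, u=True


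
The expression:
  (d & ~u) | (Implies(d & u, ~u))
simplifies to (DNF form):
~d | ~u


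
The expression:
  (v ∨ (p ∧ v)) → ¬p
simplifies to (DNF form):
¬p ∨ ¬v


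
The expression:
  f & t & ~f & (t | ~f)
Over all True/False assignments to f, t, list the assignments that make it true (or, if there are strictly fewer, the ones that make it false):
is never true.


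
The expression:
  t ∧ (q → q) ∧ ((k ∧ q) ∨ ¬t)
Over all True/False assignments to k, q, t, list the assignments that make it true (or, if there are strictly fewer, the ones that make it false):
is true only for:
  k=True, q=True, t=True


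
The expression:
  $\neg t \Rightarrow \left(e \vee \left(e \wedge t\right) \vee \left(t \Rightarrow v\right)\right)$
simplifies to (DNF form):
$\text{True}$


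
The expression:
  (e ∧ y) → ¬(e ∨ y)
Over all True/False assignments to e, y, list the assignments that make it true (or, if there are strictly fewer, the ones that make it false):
is false only for:
  e=True, y=True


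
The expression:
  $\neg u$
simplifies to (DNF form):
$\neg u$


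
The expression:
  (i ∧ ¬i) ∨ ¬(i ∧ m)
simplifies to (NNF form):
¬i ∨ ¬m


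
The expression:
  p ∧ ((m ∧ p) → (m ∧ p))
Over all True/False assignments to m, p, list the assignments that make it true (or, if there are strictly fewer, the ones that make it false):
is true only for:
  m=False, p=True;
  m=True, p=True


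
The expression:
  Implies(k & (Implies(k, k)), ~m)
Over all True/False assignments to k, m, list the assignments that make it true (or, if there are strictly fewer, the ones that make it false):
is false only for:
  k=True, m=True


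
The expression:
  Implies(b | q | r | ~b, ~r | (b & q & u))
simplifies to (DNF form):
~r | (b & q & u)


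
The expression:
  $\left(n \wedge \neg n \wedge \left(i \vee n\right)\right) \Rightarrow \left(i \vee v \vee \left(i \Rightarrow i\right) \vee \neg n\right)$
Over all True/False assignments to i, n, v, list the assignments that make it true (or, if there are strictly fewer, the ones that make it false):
is always true.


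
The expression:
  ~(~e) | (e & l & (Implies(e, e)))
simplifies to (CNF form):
e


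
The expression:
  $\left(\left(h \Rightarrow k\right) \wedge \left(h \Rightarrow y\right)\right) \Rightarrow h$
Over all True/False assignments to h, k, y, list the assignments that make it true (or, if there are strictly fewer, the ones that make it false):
is true only for:
  h=True, k=False, y=False;
  h=True, k=False, y=True;
  h=True, k=True, y=False;
  h=True, k=True, y=True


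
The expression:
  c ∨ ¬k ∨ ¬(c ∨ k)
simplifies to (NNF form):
c ∨ ¬k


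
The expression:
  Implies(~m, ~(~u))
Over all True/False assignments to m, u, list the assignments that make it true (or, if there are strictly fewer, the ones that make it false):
is false only for:
  m=False, u=False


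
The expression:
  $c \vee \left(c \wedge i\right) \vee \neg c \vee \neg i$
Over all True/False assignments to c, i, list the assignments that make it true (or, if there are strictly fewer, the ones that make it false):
is always true.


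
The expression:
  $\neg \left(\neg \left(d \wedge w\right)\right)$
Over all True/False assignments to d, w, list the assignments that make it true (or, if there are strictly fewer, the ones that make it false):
is true only for:
  d=True, w=True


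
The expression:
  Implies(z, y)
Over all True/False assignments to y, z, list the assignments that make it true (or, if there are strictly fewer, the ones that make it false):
is false only for:
  y=False, z=True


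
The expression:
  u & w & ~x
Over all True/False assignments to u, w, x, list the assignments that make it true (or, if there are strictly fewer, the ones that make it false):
is true only for:
  u=True, w=True, x=False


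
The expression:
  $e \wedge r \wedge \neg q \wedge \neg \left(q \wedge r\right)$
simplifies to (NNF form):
$e \wedge r \wedge \neg q$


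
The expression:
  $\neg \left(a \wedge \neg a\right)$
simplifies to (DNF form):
$\text{True}$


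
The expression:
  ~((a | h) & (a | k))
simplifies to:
~a & (~h | ~k)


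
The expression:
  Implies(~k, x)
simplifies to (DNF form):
k | x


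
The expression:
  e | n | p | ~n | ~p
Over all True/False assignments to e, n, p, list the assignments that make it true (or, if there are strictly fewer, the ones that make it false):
is always true.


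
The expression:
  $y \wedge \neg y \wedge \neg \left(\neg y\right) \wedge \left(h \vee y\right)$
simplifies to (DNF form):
$\text{False}$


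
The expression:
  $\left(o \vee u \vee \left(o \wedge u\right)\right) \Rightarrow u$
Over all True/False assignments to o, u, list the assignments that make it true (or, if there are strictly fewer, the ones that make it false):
is false only for:
  o=True, u=False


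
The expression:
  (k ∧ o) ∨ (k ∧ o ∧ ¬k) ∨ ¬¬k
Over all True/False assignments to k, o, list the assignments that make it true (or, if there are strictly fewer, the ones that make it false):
is true only for:
  k=True, o=False;
  k=True, o=True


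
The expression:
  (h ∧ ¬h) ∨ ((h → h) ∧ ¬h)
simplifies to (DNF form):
¬h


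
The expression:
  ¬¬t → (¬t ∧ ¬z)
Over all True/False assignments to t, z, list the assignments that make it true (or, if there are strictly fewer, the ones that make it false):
is true only for:
  t=False, z=False;
  t=False, z=True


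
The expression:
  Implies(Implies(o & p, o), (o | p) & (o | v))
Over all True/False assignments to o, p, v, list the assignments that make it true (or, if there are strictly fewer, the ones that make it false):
is false only for:
  o=False, p=False, v=False;
  o=False, p=False, v=True;
  o=False, p=True, v=False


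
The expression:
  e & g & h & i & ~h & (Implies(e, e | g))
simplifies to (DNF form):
False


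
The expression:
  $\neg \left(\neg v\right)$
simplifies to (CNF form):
$v$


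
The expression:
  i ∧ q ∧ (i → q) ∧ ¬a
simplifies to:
i ∧ q ∧ ¬a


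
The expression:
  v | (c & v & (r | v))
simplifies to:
v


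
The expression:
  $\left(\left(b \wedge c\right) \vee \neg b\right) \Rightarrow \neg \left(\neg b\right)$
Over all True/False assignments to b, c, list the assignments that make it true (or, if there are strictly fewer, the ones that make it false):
is true only for:
  b=True, c=False;
  b=True, c=True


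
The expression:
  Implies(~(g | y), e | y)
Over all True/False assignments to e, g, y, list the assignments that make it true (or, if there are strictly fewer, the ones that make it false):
is false only for:
  e=False, g=False, y=False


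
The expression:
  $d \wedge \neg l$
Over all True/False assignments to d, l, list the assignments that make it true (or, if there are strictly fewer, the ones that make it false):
is true only for:
  d=True, l=False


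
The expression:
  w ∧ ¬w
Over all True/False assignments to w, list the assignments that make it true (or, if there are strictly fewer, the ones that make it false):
is never true.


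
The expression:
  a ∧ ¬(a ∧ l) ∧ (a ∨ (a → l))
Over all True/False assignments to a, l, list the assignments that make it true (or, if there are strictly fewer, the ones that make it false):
is true only for:
  a=True, l=False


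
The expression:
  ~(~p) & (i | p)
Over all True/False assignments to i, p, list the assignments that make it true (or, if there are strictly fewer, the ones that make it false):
is true only for:
  i=False, p=True;
  i=True, p=True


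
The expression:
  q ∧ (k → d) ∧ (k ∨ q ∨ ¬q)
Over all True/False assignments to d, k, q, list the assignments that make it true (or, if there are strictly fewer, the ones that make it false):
is true only for:
  d=False, k=False, q=True;
  d=True, k=False, q=True;
  d=True, k=True, q=True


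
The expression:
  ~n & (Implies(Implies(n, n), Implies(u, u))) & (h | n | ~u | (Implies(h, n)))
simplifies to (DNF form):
~n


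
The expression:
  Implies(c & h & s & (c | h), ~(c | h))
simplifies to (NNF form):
~c | ~h | ~s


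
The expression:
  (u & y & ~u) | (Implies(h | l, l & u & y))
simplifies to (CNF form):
(l | ~h) & (u | ~l) & (y | ~l)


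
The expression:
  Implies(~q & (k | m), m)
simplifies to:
m | q | ~k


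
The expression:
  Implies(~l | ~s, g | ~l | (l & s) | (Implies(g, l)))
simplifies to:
True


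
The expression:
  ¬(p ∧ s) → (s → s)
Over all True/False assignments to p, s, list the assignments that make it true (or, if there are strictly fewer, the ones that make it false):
is always true.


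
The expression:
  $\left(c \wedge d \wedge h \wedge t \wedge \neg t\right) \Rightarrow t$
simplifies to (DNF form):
$\text{True}$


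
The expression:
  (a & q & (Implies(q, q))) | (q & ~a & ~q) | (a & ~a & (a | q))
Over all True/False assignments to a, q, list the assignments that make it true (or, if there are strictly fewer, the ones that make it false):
is true only for:
  a=True, q=True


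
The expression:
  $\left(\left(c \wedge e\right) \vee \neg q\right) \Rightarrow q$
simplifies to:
$q$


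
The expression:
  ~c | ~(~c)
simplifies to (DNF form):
True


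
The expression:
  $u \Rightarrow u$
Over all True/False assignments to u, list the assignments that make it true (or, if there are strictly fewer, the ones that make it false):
is always true.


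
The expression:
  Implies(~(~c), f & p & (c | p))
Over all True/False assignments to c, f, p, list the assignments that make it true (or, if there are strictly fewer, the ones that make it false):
is false only for:
  c=True, f=False, p=False;
  c=True, f=False, p=True;
  c=True, f=True, p=False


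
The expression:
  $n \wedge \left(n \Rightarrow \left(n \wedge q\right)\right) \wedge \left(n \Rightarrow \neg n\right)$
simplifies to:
$\text{False}$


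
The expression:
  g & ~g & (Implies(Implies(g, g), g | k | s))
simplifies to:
False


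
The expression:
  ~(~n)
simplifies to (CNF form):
n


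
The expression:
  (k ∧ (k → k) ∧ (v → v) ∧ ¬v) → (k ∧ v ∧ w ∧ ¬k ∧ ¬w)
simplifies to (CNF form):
v ∨ ¬k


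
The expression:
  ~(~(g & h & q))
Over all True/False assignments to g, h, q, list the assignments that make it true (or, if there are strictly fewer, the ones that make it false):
is true only for:
  g=True, h=True, q=True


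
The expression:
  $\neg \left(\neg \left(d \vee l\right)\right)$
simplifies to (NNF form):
$d \vee l$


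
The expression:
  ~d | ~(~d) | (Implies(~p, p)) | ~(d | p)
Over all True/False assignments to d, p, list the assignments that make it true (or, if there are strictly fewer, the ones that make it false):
is always true.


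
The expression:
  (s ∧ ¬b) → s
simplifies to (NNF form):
True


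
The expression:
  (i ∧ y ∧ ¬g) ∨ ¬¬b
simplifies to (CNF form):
(b ∨ i) ∧ (b ∨ y) ∧ (b ∨ ¬g)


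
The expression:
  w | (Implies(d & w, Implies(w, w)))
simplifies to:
True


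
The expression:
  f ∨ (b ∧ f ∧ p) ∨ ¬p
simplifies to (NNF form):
f ∨ ¬p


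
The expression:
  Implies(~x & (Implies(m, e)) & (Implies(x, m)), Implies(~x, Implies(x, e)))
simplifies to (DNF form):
True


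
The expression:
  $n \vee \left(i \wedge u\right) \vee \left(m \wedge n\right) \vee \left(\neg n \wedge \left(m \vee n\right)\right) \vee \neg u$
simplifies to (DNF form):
$i \vee m \vee n \vee \neg u$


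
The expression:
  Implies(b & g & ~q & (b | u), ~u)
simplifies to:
q | ~b | ~g | ~u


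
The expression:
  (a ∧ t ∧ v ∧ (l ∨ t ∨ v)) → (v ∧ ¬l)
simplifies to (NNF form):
¬a ∨ ¬l ∨ ¬t ∨ ¬v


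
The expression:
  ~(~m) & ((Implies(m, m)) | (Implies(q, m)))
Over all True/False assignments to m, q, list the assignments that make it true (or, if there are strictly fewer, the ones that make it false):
is true only for:
  m=True, q=False;
  m=True, q=True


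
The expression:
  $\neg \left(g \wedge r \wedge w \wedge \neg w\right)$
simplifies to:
$\text{True}$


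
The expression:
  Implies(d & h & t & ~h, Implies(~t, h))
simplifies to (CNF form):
True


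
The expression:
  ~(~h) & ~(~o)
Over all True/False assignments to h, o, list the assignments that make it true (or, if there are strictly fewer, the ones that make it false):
is true only for:
  h=True, o=True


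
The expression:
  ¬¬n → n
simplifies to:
True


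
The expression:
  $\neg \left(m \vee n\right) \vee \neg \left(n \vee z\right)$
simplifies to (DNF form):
$\left(\neg m \wedge \neg n\right) \vee \left(\neg n \wedge \neg z\right)$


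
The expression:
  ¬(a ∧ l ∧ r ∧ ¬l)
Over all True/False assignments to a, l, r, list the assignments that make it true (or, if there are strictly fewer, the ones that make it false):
is always true.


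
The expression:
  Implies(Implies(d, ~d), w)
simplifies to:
d | w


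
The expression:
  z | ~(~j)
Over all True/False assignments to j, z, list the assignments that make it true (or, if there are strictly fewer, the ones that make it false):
is false only for:
  j=False, z=False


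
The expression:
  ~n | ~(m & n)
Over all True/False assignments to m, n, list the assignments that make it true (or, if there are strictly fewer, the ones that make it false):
is false only for:
  m=True, n=True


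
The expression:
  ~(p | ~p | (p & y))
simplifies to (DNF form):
False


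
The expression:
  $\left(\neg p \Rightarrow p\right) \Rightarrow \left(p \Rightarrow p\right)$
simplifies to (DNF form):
$\text{True}$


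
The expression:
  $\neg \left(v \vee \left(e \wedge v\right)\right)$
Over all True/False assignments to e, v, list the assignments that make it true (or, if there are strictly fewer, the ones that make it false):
is true only for:
  e=False, v=False;
  e=True, v=False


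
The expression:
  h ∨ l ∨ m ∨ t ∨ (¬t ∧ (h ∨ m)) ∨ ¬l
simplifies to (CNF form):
True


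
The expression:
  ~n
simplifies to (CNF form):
~n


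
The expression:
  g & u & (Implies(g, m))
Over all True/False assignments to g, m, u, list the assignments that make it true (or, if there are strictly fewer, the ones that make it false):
is true only for:
  g=True, m=True, u=True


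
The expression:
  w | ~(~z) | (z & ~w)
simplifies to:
w | z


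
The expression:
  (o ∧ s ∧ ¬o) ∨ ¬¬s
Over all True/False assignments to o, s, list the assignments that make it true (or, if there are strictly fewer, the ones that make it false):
is true only for:
  o=False, s=True;
  o=True, s=True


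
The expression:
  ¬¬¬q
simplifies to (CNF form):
¬q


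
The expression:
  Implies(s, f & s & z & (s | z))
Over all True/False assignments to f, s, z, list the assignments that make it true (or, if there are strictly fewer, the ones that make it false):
is false only for:
  f=False, s=True, z=False;
  f=False, s=True, z=True;
  f=True, s=True, z=False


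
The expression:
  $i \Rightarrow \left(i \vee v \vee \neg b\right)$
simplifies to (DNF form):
$\text{True}$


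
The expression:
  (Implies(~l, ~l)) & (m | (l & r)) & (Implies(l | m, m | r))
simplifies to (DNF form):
m | (l & r)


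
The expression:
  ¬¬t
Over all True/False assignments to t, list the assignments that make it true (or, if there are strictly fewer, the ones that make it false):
is true only for:
  t=True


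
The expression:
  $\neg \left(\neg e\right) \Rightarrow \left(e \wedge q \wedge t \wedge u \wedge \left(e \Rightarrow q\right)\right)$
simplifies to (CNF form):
$\left(q \vee \neg e\right) \wedge \left(t \vee \neg e\right) \wedge \left(u \vee \neg e\right)$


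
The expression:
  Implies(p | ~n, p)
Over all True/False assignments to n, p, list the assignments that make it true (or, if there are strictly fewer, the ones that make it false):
is false only for:
  n=False, p=False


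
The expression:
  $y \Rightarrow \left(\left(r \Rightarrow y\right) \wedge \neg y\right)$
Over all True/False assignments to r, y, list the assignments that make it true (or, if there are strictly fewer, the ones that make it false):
is true only for:
  r=False, y=False;
  r=True, y=False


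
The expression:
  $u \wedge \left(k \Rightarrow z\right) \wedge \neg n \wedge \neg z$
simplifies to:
$u \wedge \neg k \wedge \neg n \wedge \neg z$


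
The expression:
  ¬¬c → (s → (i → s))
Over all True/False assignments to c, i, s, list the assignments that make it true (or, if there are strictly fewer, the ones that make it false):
is always true.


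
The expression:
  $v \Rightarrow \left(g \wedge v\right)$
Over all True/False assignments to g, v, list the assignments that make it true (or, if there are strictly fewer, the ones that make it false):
is false only for:
  g=False, v=True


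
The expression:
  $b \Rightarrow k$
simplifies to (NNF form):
$k \vee \neg b$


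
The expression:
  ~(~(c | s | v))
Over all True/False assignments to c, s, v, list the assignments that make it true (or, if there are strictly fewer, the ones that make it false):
is false only for:
  c=False, s=False, v=False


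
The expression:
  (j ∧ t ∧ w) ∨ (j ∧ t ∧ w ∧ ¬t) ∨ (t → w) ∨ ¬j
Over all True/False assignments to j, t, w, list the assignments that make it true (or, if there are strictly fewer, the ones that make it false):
is false only for:
  j=True, t=True, w=False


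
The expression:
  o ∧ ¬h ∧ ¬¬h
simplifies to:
False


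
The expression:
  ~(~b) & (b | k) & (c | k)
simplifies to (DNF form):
(b & c) | (b & k)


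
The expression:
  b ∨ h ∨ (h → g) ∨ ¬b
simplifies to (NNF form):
True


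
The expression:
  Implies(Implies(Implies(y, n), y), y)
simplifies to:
True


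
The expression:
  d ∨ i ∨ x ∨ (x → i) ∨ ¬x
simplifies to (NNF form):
True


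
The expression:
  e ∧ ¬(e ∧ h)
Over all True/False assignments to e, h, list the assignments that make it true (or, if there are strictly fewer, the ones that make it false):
is true only for:
  e=True, h=False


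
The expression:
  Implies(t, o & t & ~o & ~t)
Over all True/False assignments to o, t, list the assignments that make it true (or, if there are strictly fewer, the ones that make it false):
is true only for:
  o=False, t=False;
  o=True, t=False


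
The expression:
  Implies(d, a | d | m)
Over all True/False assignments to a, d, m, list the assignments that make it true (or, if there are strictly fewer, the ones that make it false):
is always true.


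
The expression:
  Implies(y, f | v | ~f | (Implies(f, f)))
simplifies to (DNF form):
True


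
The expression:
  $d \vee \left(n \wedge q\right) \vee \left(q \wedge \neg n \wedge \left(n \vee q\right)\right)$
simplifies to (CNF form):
$d \vee q$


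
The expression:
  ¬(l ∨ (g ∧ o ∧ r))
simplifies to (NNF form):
¬l ∧ (¬g ∨ ¬o ∨ ¬r)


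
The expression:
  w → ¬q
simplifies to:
¬q ∨ ¬w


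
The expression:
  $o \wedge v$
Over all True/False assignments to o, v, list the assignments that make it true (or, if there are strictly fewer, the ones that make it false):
is true only for:
  o=True, v=True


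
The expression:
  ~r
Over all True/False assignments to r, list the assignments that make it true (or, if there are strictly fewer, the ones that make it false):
is true only for:
  r=False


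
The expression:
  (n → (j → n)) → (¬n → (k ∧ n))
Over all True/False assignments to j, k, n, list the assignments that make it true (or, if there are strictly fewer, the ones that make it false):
is true only for:
  j=False, k=False, n=True;
  j=False, k=True, n=True;
  j=True, k=False, n=True;
  j=True, k=True, n=True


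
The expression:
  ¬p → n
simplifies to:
n ∨ p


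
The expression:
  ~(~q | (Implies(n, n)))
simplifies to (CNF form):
False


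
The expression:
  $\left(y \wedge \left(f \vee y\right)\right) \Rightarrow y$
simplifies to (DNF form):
$\text{True}$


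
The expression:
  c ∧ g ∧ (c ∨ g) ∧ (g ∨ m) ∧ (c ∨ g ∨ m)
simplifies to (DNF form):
c ∧ g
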